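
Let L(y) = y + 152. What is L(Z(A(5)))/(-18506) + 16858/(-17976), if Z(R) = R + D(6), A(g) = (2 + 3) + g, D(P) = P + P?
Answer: -78775493/83165964 ≈ -0.94721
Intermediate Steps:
D(P) = 2*P
A(g) = 5 + g
Z(R) = 12 + R (Z(R) = R + 2*6 = R + 12 = 12 + R)
L(y) = 152 + y
L(Z(A(5)))/(-18506) + 16858/(-17976) = (152 + (12 + (5 + 5)))/(-18506) + 16858/(-17976) = (152 + (12 + 10))*(-1/18506) + 16858*(-1/17976) = (152 + 22)*(-1/18506) - 8429/8988 = 174*(-1/18506) - 8429/8988 = -87/9253 - 8429/8988 = -78775493/83165964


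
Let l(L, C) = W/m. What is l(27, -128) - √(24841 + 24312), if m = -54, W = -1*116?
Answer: 58/27 - √49153 ≈ -219.56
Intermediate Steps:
W = -116
l(L, C) = 58/27 (l(L, C) = -116/(-54) = -116*(-1/54) = 58/27)
l(27, -128) - √(24841 + 24312) = 58/27 - √(24841 + 24312) = 58/27 - √49153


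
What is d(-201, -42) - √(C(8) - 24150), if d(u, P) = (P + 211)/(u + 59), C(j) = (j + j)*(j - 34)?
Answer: -169/142 - I*√24566 ≈ -1.1901 - 156.74*I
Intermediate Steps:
C(j) = 2*j*(-34 + j) (C(j) = (2*j)*(-34 + j) = 2*j*(-34 + j))
d(u, P) = (211 + P)/(59 + u)
d(-201, -42) - √(C(8) - 24150) = (211 - 42)/(59 - 201) - √(2*8*(-34 + 8) - 24150) = 169/(-142) - √(2*8*(-26) - 24150) = -1/142*169 - √(-416 - 24150) = -169/142 - √(-24566) = -169/142 - I*√24566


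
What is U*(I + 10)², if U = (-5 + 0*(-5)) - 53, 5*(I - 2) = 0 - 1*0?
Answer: -8352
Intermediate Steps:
I = 2 (I = 2 + (0 - 1*0)/5 = 2 + (0 + 0)/5 = 2 + (⅕)*0 = 2 + 0 = 2)
U = -58 (U = (-5 + 0) - 53 = -5 - 53 = -58)
U*(I + 10)² = -58*(2 + 10)² = -58*12² = -58*144 = -8352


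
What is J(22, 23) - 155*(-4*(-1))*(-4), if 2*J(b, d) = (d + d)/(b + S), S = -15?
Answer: 17383/7 ≈ 2483.3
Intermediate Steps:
J(b, d) = d/(-15 + b) (J(b, d) = ((d + d)/(b - 15))/2 = ((2*d)/(-15 + b))/2 = (2*d/(-15 + b))/2 = d/(-15 + b))
J(22, 23) - 155*(-4*(-1))*(-4) = 23/(-15 + 22) - 155*(-4*(-1))*(-4) = 23/7 - 620*(-4) = 23*(⅐) - 155*(-16) = 23/7 + 2480 = 17383/7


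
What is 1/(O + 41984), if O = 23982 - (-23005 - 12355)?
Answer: 1/101326 ≈ 9.8691e-6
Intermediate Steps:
O = 59342 (O = 23982 - 1*(-35360) = 23982 + 35360 = 59342)
1/(O + 41984) = 1/(59342 + 41984) = 1/101326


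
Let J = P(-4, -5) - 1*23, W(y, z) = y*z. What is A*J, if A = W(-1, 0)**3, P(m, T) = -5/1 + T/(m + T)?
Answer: 0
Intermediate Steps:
P(m, T) = -5 + T/(T + m) (P(m, T) = -5*1 + T/(T + m) = -5 + T/(T + m))
A = 0 (A = (-1*0)**3 = 0**3 = 0)
J = -247/9 (J = (-5*(-4) - 4*(-5))/(-5 - 4) - 1*23 = (20 + 20)/(-9) - 23 = -1/9*40 - 23 = -40/9 - 23 = -247/9 ≈ -27.444)
A*J = 0*(-247/9) = 0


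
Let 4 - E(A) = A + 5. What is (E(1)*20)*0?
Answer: 0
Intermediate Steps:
E(A) = -1 - A (E(A) = 4 - (A + 5) = 4 - (5 + A) = 4 + (-5 - A) = -1 - A)
(E(1)*20)*0 = ((-1 - 1*1)*20)*0 = ((-1 - 1)*20)*0 = -2*20*0 = -40*0 = 0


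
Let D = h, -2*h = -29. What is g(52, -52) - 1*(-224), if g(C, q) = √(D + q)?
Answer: 224 + 5*I*√6/2 ≈ 224.0 + 6.1237*I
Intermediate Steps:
h = 29/2 (h = -½*(-29) = 29/2 ≈ 14.500)
D = 29/2 ≈ 14.500
g(C, q) = √(29/2 + q)
g(52, -52) - 1*(-224) = √(58 + 4*(-52))/2 - 1*(-224) = √(58 - 208)/2 + 224 = √(-150)/2 + 224 = (5*I*√6)/2 + 224 = 5*I*√6/2 + 224 = 224 + 5*I*√6/2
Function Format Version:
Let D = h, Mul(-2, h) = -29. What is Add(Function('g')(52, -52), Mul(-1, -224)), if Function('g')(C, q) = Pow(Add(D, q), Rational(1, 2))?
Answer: Add(224, Mul(Rational(5, 2), I, Pow(6, Rational(1, 2)))) ≈ Add(224.00, Mul(6.1237, I))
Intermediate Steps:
h = Rational(29, 2) (h = Mul(Rational(-1, 2), -29) = Rational(29, 2) ≈ 14.500)
D = Rational(29, 2) ≈ 14.500
Function('g')(C, q) = Pow(Add(Rational(29, 2), q), Rational(1, 2))
Add(Function('g')(52, -52), Mul(-1, -224)) = Add(Mul(Rational(1, 2), Pow(Add(58, Mul(4, -52)), Rational(1, 2))), Mul(-1, -224)) = Add(Mul(Rational(1, 2), Pow(Add(58, -208), Rational(1, 2))), 224) = Add(Mul(Rational(1, 2), Pow(-150, Rational(1, 2))), 224) = Add(Mul(Rational(1, 2), Mul(5, I, Pow(6, Rational(1, 2)))), 224) = Add(Mul(Rational(5, 2), I, Pow(6, Rational(1, 2))), 224) = Add(224, Mul(Rational(5, 2), I, Pow(6, Rational(1, 2))))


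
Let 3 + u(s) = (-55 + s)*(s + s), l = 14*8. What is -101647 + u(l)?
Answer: -88882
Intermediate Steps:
l = 112
u(s) = -3 + 2*s*(-55 + s) (u(s) = -3 + (-55 + s)*(s + s) = -3 + (-55 + s)*(2*s) = -3 + 2*s*(-55 + s))
-101647 + u(l) = -101647 + (-3 - 110*112 + 2*112²) = -101647 + (-3 - 12320 + 2*12544) = -101647 + (-3 - 12320 + 25088) = -101647 + 12765 = -88882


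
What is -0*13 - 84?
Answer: -84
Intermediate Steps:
-0*13 - 84 = -46*0 - 84 = 0 - 84 = -84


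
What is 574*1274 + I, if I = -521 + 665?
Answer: 731420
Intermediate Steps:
I = 144
574*1274 + I = 574*1274 + 144 = 731276 + 144 = 731420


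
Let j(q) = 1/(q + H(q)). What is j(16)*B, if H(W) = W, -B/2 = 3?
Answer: -3/16 ≈ -0.18750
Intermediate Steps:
B = -6 (B = -2*3 = -6)
j(q) = 1/(2*q) (j(q) = 1/(q + q) = 1/(2*q))
j(16)*B = ((1/2)/16)*(-6) = ((1/2)*(1/16))*(-6) = (1/32)*(-6) = -3/16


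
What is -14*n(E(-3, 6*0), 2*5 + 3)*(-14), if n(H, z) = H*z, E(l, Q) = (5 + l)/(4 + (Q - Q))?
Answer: 1274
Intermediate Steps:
E(l, Q) = 5/4 + l/4 (E(l, Q) = (5 + l)/(4 + 0) = (5 + l)/4 = (5 + l)*(¼) = 5/4 + l/4)
-14*n(E(-3, 6*0), 2*5 + 3)*(-14) = -14*(5/4 + (¼)*(-3))*(2*5 + 3)*(-14) = -14*(5/4 - ¾)*(10 + 3)*(-14) = -7*13*(-14) = -14*13/2*(-14) = -91*(-14) = 1274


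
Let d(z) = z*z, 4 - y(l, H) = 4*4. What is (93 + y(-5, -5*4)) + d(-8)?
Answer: 145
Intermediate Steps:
y(l, H) = -12 (y(l, H) = 4 - 4*4 = 4 - 1*16 = 4 - 16 = -12)
d(z) = z²
(93 + y(-5, -5*4)) + d(-8) = (93 - 12) + (-8)² = 81 + 64 = 145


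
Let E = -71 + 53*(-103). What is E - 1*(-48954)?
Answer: 43424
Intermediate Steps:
E = -5530 (E = -71 - 5459 = -5530)
E - 1*(-48954) = -5530 - 1*(-48954) = -5530 + 48954 = 43424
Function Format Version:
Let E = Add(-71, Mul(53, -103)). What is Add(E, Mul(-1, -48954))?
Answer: 43424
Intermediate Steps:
E = -5530 (E = Add(-71, -5459) = -5530)
Add(E, Mul(-1, -48954)) = Add(-5530, Mul(-1, -48954)) = Add(-5530, 48954) = 43424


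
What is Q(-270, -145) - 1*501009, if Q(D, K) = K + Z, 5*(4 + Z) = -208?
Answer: -2505998/5 ≈ -5.0120e+5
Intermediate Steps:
Z = -228/5 (Z = -4 + (1/5)*(-208) = -4 - 208/5 = -228/5 ≈ -45.600)
Q(D, K) = -228/5 + K (Q(D, K) = K - 228/5 = -228/5 + K)
Q(-270, -145) - 1*501009 = (-228/5 - 145) - 1*501009 = -953/5 - 501009 = -2505998/5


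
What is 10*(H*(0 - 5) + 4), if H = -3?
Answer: 190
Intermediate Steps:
10*(H*(0 - 5) + 4) = 10*(-3*(0 - 5) + 4) = 10*(-3*(-5) + 4) = 10*(15 + 4) = 10*19 = 190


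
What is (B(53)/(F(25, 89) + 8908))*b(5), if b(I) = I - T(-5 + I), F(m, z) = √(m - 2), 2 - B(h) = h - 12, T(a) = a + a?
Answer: -1737060/79352441 + 195*√23/79352441 ≈ -0.021879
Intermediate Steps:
T(a) = 2*a
B(h) = 14 - h (B(h) = 2 - (h - 12) = 2 - (-12 + h) = 2 + (12 - h) = 14 - h)
F(m, z) = √(-2 + m)
b(I) = 10 - I (b(I) = I - 2*(-5 + I) = I - (-10 + 2*I) = I + (10 - 2*I) = 10 - I)
(B(53)/(F(25, 89) + 8908))*b(5) = ((14 - 1*53)/(√(-2 + 25) + 8908))*(10 - 1*5) = ((14 - 53)/(√23 + 8908))*(10 - 5) = -39/(8908 + √23)*5 = -195/(8908 + √23)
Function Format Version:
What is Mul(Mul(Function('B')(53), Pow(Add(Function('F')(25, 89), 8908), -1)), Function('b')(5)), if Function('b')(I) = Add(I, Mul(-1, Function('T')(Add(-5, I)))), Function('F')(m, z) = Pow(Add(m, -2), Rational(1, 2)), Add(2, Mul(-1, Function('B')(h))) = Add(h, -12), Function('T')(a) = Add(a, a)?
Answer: Add(Rational(-1737060, 79352441), Mul(Rational(195, 79352441), Pow(23, Rational(1, 2)))) ≈ -0.021879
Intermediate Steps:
Function('T')(a) = Mul(2, a)
Function('B')(h) = Add(14, Mul(-1, h)) (Function('B')(h) = Add(2, Mul(-1, Add(h, -12))) = Add(2, Mul(-1, Add(-12, h))) = Add(2, Add(12, Mul(-1, h))) = Add(14, Mul(-1, h)))
Function('F')(m, z) = Pow(Add(-2, m), Rational(1, 2))
Function('b')(I) = Add(10, Mul(-1, I)) (Function('b')(I) = Add(I, Mul(-1, Mul(2, Add(-5, I)))) = Add(I, Mul(-1, Add(-10, Mul(2, I)))) = Add(I, Add(10, Mul(-2, I))) = Add(10, Mul(-1, I)))
Mul(Mul(Function('B')(53), Pow(Add(Function('F')(25, 89), 8908), -1)), Function('b')(5)) = Mul(Mul(Add(14, Mul(-1, 53)), Pow(Add(Pow(Add(-2, 25), Rational(1, 2)), 8908), -1)), Add(10, Mul(-1, 5))) = Mul(Mul(Add(14, -53), Pow(Add(Pow(23, Rational(1, 2)), 8908), -1)), Add(10, -5)) = Mul(Mul(-39, Pow(Add(8908, Pow(23, Rational(1, 2))), -1)), 5) = Mul(-195, Pow(Add(8908, Pow(23, Rational(1, 2))), -1))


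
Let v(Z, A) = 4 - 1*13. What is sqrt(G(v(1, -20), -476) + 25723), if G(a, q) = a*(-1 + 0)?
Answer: 2*sqrt(6433) ≈ 160.41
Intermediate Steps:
v(Z, A) = -9 (v(Z, A) = 4 - 13 = -9)
G(a, q) = -a (G(a, q) = a*(-1) = -a)
sqrt(G(v(1, -20), -476) + 25723) = sqrt(-1*(-9) + 25723) = sqrt(9 + 25723) = sqrt(25732) = 2*sqrt(6433)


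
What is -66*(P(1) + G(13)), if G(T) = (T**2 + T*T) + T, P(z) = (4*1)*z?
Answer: -23430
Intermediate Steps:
P(z) = 4*z
G(T) = T + 2*T**2 (G(T) = (T**2 + T**2) + T = 2*T**2 + T = T + 2*T**2)
-66*(P(1) + G(13)) = -66*(4*1 + 13*(1 + 2*13)) = -66*(4 + 13*(1 + 26)) = -66*(4 + 13*27) = -66*(4 + 351) = -66*355 = -23430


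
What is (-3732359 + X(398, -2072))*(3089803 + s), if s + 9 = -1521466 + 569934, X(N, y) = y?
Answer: -7985191898922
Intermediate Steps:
s = -951541 (s = -9 + (-1521466 + 569934) = -9 - 951532 = -951541)
(-3732359 + X(398, -2072))*(3089803 + s) = (-3732359 - 2072)*(3089803 - 951541) = -3734431*2138262 = -7985191898922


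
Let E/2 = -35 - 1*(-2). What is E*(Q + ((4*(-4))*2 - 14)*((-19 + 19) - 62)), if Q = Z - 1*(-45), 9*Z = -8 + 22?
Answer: -573914/3 ≈ -1.9130e+5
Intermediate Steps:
Z = 14/9 (Z = (-8 + 22)/9 = (⅑)*14 = 14/9 ≈ 1.5556)
E = -66 (E = 2*(-35 - 1*(-2)) = 2*(-35 + 2) = 2*(-33) = -66)
Q = 419/9 (Q = 14/9 - 1*(-45) = 14/9 + 45 = 419/9 ≈ 46.556)
E*(Q + ((4*(-4))*2 - 14)*((-19 + 19) - 62)) = -66*(419/9 + ((4*(-4))*2 - 14)*((-19 + 19) - 62)) = -66*(419/9 + (-16*2 - 14)*(0 - 62)) = -66*(419/9 + (-32 - 14)*(-62)) = -66*(419/9 - 46*(-62)) = -66*(419/9 + 2852) = -66*26087/9 = -573914/3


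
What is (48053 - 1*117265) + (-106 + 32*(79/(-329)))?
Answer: -22808150/329 ≈ -69326.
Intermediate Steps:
(48053 - 1*117265) + (-106 + 32*(79/(-329))) = (48053 - 117265) + (-106 + 32*(79*(-1/329))) = -69212 + (-106 + 32*(-79/329)) = -69212 + (-106 - 2528/329) = -69212 - 37402/329 = -22808150/329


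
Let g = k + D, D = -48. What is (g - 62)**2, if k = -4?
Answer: 12996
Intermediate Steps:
g = -52 (g = -4 - 48 = -52)
(g - 62)**2 = (-52 - 62)**2 = (-114)**2 = 12996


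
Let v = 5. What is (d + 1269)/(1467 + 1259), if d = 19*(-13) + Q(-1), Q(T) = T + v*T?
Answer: 508/1363 ≈ 0.37271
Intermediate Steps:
Q(T) = 6*T (Q(T) = T + 5*T = 6*T)
d = -253 (d = 19*(-13) + 6*(-1) = -247 - 6 = -253)
(d + 1269)/(1467 + 1259) = (-253 + 1269)/(1467 + 1259) = 1016/2726 = 1016*(1/2726) = 508/1363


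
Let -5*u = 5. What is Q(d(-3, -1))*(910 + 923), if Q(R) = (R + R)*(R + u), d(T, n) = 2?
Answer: 7332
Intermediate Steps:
u = -1 (u = -⅕*5 = -1)
Q(R) = 2*R*(-1 + R) (Q(R) = (R + R)*(R - 1) = (2*R)*(-1 + R) = 2*R*(-1 + R))
Q(d(-3, -1))*(910 + 923) = (2*2*(-1 + 2))*(910 + 923) = (2*2*1)*1833 = 4*1833 = 7332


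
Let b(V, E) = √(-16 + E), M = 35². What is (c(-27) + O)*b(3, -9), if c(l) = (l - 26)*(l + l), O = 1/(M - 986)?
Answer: 3420095*I/239 ≈ 14310.0*I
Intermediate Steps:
M = 1225
O = 1/239 (O = 1/(1225 - 986) = 1/239 ≈ 0.0041841)
c(l) = 2*l*(-26 + l) (c(l) = (-26 + l)*(2*l) = 2*l*(-26 + l))
(c(-27) + O)*b(3, -9) = (2*(-27)*(-26 - 27) + 1/239)*√(-16 - 9) = (2*(-27)*(-53) + 1/239)*√(-25) = (2862 + 1/239)*(5*I) = 684019*(5*I)/239 = 3420095*I/239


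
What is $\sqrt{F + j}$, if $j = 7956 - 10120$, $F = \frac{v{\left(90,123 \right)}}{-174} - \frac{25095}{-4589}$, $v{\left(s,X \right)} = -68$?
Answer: $\frac{i \sqrt{343996776121323}}{399243} \approx 46.456 i$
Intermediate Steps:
$F = \frac{2339291}{399243}$ ($F = - \frac{68}{-174} - \frac{25095}{-4589} = \left(-68\right) \left(- \frac{1}{174}\right) - - \frac{25095}{4589} = \frac{34}{87} + \frac{25095}{4589} = \frac{2339291}{399243} \approx 5.8593$)
$j = -2164$
$\sqrt{F + j} = \sqrt{\frac{2339291}{399243} - 2164} = \sqrt{- \frac{861622561}{399243}} = \frac{i \sqrt{343996776121323}}{399243}$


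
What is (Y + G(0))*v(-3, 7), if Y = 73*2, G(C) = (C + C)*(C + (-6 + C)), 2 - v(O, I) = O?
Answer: 730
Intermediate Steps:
v(O, I) = 2 - O
G(C) = 2*C*(-6 + 2*C) (G(C) = (2*C)*(-6 + 2*C) = 2*C*(-6 + 2*C))
Y = 146
(Y + G(0))*v(-3, 7) = (146 + 4*0*(-3 + 0))*(2 - 1*(-3)) = (146 + 4*0*(-3))*(2 + 3) = (146 + 0)*5 = 146*5 = 730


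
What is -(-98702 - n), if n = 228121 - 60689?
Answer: 266134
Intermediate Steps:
n = 167432
-(-98702 - n) = -(-98702 - 1*167432) = -(-98702 - 167432) = -1*(-266134) = 266134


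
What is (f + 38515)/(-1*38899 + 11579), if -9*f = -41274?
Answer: -43101/27320 ≈ -1.5776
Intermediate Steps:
f = 4586 (f = -⅑*(-41274) = 4586)
(f + 38515)/(-1*38899 + 11579) = (4586 + 38515)/(-1*38899 + 11579) = 43101/(-38899 + 11579) = 43101/(-27320) = 43101*(-1/27320) = -43101/27320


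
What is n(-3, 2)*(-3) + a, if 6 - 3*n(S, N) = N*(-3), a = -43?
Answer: -55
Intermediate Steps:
n(S, N) = 2 + N (n(S, N) = 2 - N*(-3)/3 = 2 - (-1)*N = 2 + N)
n(-3, 2)*(-3) + a = (2 + 2)*(-3) - 43 = 4*(-3) - 43 = -12 - 43 = -55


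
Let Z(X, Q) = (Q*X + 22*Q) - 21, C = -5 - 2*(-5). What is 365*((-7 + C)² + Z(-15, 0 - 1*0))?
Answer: -6205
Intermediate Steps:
C = 5 (C = -5 + 10 = 5)
Z(X, Q) = -21 + 22*Q + Q*X (Z(X, Q) = (22*Q + Q*X) - 21 = -21 + 22*Q + Q*X)
365*((-7 + C)² + Z(-15, 0 - 1*0)) = 365*((-7 + 5)² + (-21 + 22*(0 - 1*0) + (0 - 1*0)*(-15))) = 365*((-2)² + (-21 + 22*(0 + 0) + (0 + 0)*(-15))) = 365*(4 + (-21 + 22*0 + 0*(-15))) = 365*(4 + (-21 + 0 + 0)) = 365*(4 - 21) = 365*(-17) = -6205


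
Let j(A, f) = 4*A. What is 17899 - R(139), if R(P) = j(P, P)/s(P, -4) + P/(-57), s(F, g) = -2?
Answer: 1036228/57 ≈ 18179.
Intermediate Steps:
R(P) = -115*P/57 (R(P) = (4*P)/(-2) + P/(-57) = (4*P)*(-1/2) + P*(-1/57) = -2*P - P/57 = -115*P/57)
17899 - R(139) = 17899 - (-115)*139/57 = 17899 - 1*(-15985/57) = 17899 + 15985/57 = 1036228/57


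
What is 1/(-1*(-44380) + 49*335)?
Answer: 1/60795 ≈ 1.6449e-5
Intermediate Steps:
1/(-1*(-44380) + 49*335) = 1/(44380 + 16415) = 1/60795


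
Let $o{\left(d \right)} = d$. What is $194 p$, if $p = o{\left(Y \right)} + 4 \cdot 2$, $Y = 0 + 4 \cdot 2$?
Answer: $3104$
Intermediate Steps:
$Y = 8$ ($Y = 0 + 8 = 8$)
$p = 16$ ($p = 8 + 4 \cdot 2 = 8 + 8 = 16$)
$194 p = 194 \cdot 16 = 3104$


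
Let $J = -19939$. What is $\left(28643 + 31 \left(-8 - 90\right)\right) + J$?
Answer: $5666$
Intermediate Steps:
$\left(28643 + 31 \left(-8 - 90\right)\right) + J = \left(28643 + 31 \left(-8 - 90\right)\right) - 19939 = \left(28643 + 31 \left(-98\right)\right) - 19939 = \left(28643 - 3038\right) - 19939 = 25605 - 19939 = 5666$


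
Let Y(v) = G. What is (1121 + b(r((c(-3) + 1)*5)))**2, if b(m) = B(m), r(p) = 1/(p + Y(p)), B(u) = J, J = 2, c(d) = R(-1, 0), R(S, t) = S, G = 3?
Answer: 1261129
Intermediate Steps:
Y(v) = 3
c(d) = -1
B(u) = 2
r(p) = 1/(3 + p) (r(p) = 1/(p + 3) = 1/(3 + p))
b(m) = 2
(1121 + b(r((c(-3) + 1)*5)))**2 = (1121 + 2)**2 = 1123**2 = 1261129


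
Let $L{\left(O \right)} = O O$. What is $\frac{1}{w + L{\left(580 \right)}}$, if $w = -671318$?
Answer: $- \frac{1}{334918} \approx -2.9858 \cdot 10^{-6}$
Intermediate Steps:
$L{\left(O \right)} = O^{2}$
$\frac{1}{w + L{\left(580 \right)}} = \frac{1}{-671318 + 580^{2}} = \frac{1}{-671318 + 336400} = \frac{1}{-334918} = - \frac{1}{334918}$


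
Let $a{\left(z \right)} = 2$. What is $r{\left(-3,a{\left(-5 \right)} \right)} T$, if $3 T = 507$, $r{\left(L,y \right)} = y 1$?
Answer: $338$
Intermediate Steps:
$r{\left(L,y \right)} = y$
$T = 169$ ($T = \frac{1}{3} \cdot 507 = 169$)
$r{\left(-3,a{\left(-5 \right)} \right)} T = 2 \cdot 169 = 338$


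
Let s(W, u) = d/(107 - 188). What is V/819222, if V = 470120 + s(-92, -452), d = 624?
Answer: 6346516/11059497 ≈ 0.57385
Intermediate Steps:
s(W, u) = -208/27 (s(W, u) = 624/(107 - 188) = 624/(-81) = 624*(-1/81) = -208/27)
V = 12693032/27 (V = 470120 - 208/27 = 12693032/27 ≈ 4.7011e+5)
V/819222 = (12693032/27)/819222 = (12693032/27)*(1/819222) = 6346516/11059497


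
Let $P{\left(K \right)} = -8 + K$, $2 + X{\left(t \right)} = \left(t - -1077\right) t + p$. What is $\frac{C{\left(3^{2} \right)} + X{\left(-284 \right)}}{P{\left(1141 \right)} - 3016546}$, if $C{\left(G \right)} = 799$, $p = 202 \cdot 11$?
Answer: $\frac{222193}{3015413} \approx 0.073686$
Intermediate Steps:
$p = 2222$
$X{\left(t \right)} = 2220 + t \left(1077 + t\right)$ ($X{\left(t \right)} = -2 + \left(\left(t - -1077\right) t + 2222\right) = -2 + \left(\left(t + 1077\right) t + 2222\right) = -2 + \left(\left(1077 + t\right) t + 2222\right) = -2 + \left(t \left(1077 + t\right) + 2222\right) = -2 + \left(2222 + t \left(1077 + t\right)\right) = 2220 + t \left(1077 + t\right)$)
$\frac{C{\left(3^{2} \right)} + X{\left(-284 \right)}}{P{\left(1141 \right)} - 3016546} = \frac{799 + \left(2220 + \left(-284\right)^{2} + 1077 \left(-284\right)\right)}{\left(-8 + 1141\right) - 3016546} = \frac{799 + \left(2220 + 80656 - 305868\right)}{1133 - 3016546} = \frac{799 - 222992}{-3015413} = \left(-222193\right) \left(- \frac{1}{3015413}\right) = \frac{222193}{3015413}$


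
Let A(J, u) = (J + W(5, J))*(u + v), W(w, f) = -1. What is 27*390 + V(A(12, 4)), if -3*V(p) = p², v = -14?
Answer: 19490/3 ≈ 6496.7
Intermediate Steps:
A(J, u) = (-1 + J)*(-14 + u) (A(J, u) = (J - 1)*(u - 14) = (-1 + J)*(-14 + u))
V(p) = -p²/3
27*390 + V(A(12, 4)) = 27*390 - (14 - 1*4 - 14*12 + 12*4)²/3 = 10530 - (14 - 4 - 168 + 48)²/3 = 10530 - ⅓*(-110)² = 10530 - ⅓*12100 = 10530 - 12100/3 = 19490/3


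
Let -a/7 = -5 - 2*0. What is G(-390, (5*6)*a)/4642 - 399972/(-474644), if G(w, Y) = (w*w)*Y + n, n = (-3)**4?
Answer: 18951228784047/550824362 ≈ 34405.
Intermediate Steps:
a = 35 (a = -7*(-5 - 2*0) = -7*(-5 + 0) = -7*(-5) = 35)
n = 81
G(w, Y) = 81 + Y*w**2 (G(w, Y) = (w*w)*Y + 81 = w**2*Y + 81 = Y*w**2 + 81 = 81 + Y*w**2)
G(-390, (5*6)*a)/4642 - 399972/(-474644) = (81 + ((5*6)*35)*(-390)**2)/4642 - 399972/(-474644) = (81 + (30*35)*152100)*(1/4642) - 399972*(-1/474644) = (81 + 1050*152100)*(1/4642) + 99993/118661 = (81 + 159705000)*(1/4642) + 99993/118661 = 159705081*(1/4642) + 99993/118661 = 159705081/4642 + 99993/118661 = 18951228784047/550824362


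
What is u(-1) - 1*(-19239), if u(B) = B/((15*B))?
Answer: 288586/15 ≈ 19239.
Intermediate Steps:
u(B) = 1/15 (u(B) = B*(1/(15*B)) = 1/15)
u(-1) - 1*(-19239) = 1/15 - 1*(-19239) = 1/15 + 19239 = 288586/15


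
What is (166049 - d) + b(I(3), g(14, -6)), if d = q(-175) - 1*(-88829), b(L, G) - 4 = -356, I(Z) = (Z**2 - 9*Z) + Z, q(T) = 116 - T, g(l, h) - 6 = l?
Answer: 76577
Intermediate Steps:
g(l, h) = 6 + l
I(Z) = Z**2 - 8*Z
b(L, G) = -352 (b(L, G) = 4 - 356 = -352)
d = 89120 (d = (116 - 1*(-175)) - 1*(-88829) = (116 + 175) + 88829 = 291 + 88829 = 89120)
(166049 - d) + b(I(3), g(14, -6)) = (166049 - 1*89120) - 352 = (166049 - 89120) - 352 = 76929 - 352 = 76577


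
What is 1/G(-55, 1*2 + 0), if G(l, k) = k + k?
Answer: ¼ ≈ 0.25000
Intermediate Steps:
G(l, k) = 2*k
1/G(-55, 1*2 + 0) = 1/(2*(1*2 + 0)) = 1/(2*(2 + 0)) = 1/(2*2) = 1/4 = ¼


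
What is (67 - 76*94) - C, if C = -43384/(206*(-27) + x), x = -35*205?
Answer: -90183133/12737 ≈ -7080.4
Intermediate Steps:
x = -7175
C = 43384/12737 (C = -43384/(206*(-27) - 7175) = -43384/(-5562 - 7175) = -43384/(-12737) = -43384*(-1/12737) = 43384/12737 ≈ 3.4061)
(67 - 76*94) - C = (67 - 76*94) - 1*43384/12737 = (67 - 7144) - 43384/12737 = -7077 - 43384/12737 = -90183133/12737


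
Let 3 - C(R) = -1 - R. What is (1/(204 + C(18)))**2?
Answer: 1/51076 ≈ 1.9579e-5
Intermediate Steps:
C(R) = 4 + R (C(R) = 3 - (-1 - R) = 3 + (1 + R) = 4 + R)
(1/(204 + C(18)))**2 = (1/(204 + (4 + 18)))**2 = (1/(204 + 22))**2 = (1/226)**2 = 1/51076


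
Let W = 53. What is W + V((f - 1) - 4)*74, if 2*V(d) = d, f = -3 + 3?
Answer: -132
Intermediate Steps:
f = 0
V(d) = d/2
W + V((f - 1) - 4)*74 = 53 + (((0 - 1) - 4)/2)*74 = 53 + ((-1 - 4)/2)*74 = 53 + ((½)*(-5))*74 = 53 - 5/2*74 = 53 - 185 = -132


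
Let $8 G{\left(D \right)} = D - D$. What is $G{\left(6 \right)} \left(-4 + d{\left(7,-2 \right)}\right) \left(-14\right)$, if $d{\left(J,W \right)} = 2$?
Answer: $0$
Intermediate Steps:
$G{\left(D \right)} = 0$ ($G{\left(D \right)} = \frac{D - D}{8} = \frac{1}{8} \cdot 0 = 0$)
$G{\left(6 \right)} \left(-4 + d{\left(7,-2 \right)}\right) \left(-14\right) = 0 \left(-4 + 2\right) \left(-14\right) = 0 \left(\left(-2\right) \left(-14\right)\right) = 0 \cdot 28 = 0$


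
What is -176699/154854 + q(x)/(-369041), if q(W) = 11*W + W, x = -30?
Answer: -65153428219/57147475014 ≈ -1.1401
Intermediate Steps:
q(W) = 12*W
-176699/154854 + q(x)/(-369041) = -176699/154854 + (12*(-30))/(-369041) = -176699*1/154854 - 360*(-1/369041) = -176699/154854 + 360/369041 = -65153428219/57147475014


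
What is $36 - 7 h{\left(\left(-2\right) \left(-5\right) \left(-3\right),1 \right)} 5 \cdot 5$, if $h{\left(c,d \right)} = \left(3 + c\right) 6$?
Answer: $28386$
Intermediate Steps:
$h{\left(c,d \right)} = 18 + 6 c$
$36 - 7 h{\left(\left(-2\right) \left(-5\right) \left(-3\right),1 \right)} 5 \cdot 5 = 36 - 7 \left(18 + 6 \left(-2\right) \left(-5\right) \left(-3\right)\right) 5 \cdot 5 = 36 - 7 \left(18 + 6 \cdot 10 \left(-3\right)\right) 5 \cdot 5 = 36 - 7 \left(18 + 6 \left(-30\right)\right) 5 \cdot 5 = 36 - 7 \left(18 - 180\right) 5 \cdot 5 = 36 - 7 \left(-162\right) 5 \cdot 5 = 36 - 7 \left(\left(-810\right) 5\right) = 36 - -28350 = 36 + 28350 = 28386$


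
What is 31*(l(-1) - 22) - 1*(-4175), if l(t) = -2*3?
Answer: 3307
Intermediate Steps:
l(t) = -6
31*(l(-1) - 22) - 1*(-4175) = 31*(-6 - 22) - 1*(-4175) = 31*(-28) + 4175 = -868 + 4175 = 3307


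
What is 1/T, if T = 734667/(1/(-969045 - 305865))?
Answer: -1/936634304970 ≈ -1.0677e-12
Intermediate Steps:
T = -936634304970 (T = 734667/(1/(-1274910)) = 734667/(-1/1274910) = 734667*(-1274910) = -936634304970)
1/T = 1/(-936634304970) = -1/936634304970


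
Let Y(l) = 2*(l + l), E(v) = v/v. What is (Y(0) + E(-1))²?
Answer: 1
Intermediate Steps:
E(v) = 1
Y(l) = 4*l (Y(l) = 2*(2*l) = 4*l)
(Y(0) + E(-1))² = (4*0 + 1)² = (0 + 1)² = 1² = 1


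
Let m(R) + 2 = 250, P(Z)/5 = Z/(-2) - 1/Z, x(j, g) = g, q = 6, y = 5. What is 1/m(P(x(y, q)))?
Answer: 1/248 ≈ 0.0040323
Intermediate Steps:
P(Z) = -5/Z - 5*Z/2 (P(Z) = 5*(Z/(-2) - 1/Z) = 5*(Z*(-½) - 1/Z) = 5*(-Z/2 - 1/Z) = 5*(-1/Z - Z/2) = -5/Z - 5*Z/2)
m(R) = 248 (m(R) = -2 + 250 = 248)
1/m(P(x(y, q))) = 1/248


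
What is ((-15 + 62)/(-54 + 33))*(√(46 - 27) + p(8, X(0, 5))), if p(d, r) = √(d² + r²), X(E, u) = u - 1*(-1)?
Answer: -470/21 - 47*√19/21 ≈ -32.137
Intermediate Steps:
X(E, u) = 1 + u (X(E, u) = u + 1 = 1 + u)
((-15 + 62)/(-54 + 33))*(√(46 - 27) + p(8, X(0, 5))) = ((-15 + 62)/(-54 + 33))*(√(46 - 27) + √(8² + (1 + 5)²)) = (47/(-21))*(√19 + √(64 + 6²)) = (47*(-1/21))*(√19 + √(64 + 36)) = -47*(√19 + √100)/21 = -47*(√19 + 10)/21 = -47*(10 + √19)/21 = -470/21 - 47*√19/21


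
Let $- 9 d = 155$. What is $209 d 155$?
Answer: $- \frac{5021225}{9} \approx -5.5791 \cdot 10^{5}$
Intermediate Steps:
$d = - \frac{155}{9}$ ($d = \left(- \frac{1}{9}\right) 155 = - \frac{155}{9} \approx -17.222$)
$209 d 155 = 209 \left(- \frac{155}{9}\right) 155 = \left(- \frac{32395}{9}\right) 155 = - \frac{5021225}{9}$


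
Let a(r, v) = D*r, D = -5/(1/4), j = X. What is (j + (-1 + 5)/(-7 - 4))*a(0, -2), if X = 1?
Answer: 0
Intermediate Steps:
j = 1
D = -20 (D = -5/(1*(1/4)) = -5/1/4 = -5*4 = -20)
a(r, v) = -20*r
(j + (-1 + 5)/(-7 - 4))*a(0, -2) = (1 + (-1 + 5)/(-7 - 4))*(-20*0) = (1 + 4/(-11))*0 = (1 + 4*(-1/11))*0 = (1 - 4/11)*0 = (7/11)*0 = 0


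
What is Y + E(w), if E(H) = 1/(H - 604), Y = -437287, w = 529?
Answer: -32796526/75 ≈ -4.3729e+5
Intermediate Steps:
E(H) = 1/(-604 + H)
Y + E(w) = -437287 + 1/(-604 + 529) = -437287 + 1/(-75) = -437287 - 1/75 = -32796526/75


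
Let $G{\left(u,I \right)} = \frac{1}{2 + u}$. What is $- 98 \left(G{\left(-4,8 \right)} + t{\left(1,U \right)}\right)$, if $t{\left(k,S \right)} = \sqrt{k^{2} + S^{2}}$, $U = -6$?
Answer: $49 - 98 \sqrt{37} \approx -547.11$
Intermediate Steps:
$t{\left(k,S \right)} = \sqrt{S^{2} + k^{2}}$
$- 98 \left(G{\left(-4,8 \right)} + t{\left(1,U \right)}\right) = - 98 \left(\frac{1}{2 - 4} + \sqrt{\left(-6\right)^{2} + 1^{2}}\right) = - 98 \left(\frac{1}{-2} + \sqrt{36 + 1}\right) = - 98 \left(- \frac{1}{2} + \sqrt{37}\right) = 49 - 98 \sqrt{37}$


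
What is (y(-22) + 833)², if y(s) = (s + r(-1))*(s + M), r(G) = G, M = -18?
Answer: 3073009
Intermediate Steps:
y(s) = (-1 + s)*(-18 + s) (y(s) = (s - 1)*(s - 18) = (-1 + s)*(-18 + s))
(y(-22) + 833)² = ((18 + (-22)² - 19*(-22)) + 833)² = ((18 + 484 + 418) + 833)² = (920 + 833)² = 1753² = 3073009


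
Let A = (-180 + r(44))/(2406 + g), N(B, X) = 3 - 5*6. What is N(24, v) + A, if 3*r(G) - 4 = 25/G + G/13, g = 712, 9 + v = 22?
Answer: -144767507/5350488 ≈ -27.057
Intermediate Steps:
v = 13 (v = -9 + 22 = 13)
r(G) = 4/3 + G/39 + 25/(3*G) (r(G) = 4/3 + (25/G + G/13)/3 = 4/3 + (G/39 + 25/(3*G)) = 4/3 + G/39 + 25/(3*G))
N(B, X) = -27 (N(B, X) = 3 - 30 = -27)
A = -304331/5350488 (A = (-180 + (1/39)*(325 + 44*(52 + 44))/44)/(2406 + 712) = (-180 + (1/39)*(1/44)*(325 + 44*96))/3118 = (-180 + (1/39)*(1/44)*(325 + 4224))*(1/3118) = (-180 + (1/39)*(1/44)*4549)*(1/3118) = (-180 + 4549/1716)*(1/3118) = -304331/1716*1/3118 = -304331/5350488 ≈ -0.056879)
N(24, v) + A = -27 - 304331/5350488 = -144767507/5350488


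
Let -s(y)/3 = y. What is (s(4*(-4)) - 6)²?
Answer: 1764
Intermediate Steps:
s(y) = -3*y
(s(4*(-4)) - 6)² = (-12*(-4) - 6)² = (-3*(-16) - 6)² = (48 - 6)² = 42² = 1764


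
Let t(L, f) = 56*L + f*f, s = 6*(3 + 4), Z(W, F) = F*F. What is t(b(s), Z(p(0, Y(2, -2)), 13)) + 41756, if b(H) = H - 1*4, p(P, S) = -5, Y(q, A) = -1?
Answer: 72445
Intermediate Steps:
Z(W, F) = F**2
s = 42 (s = 6*7 = 42)
b(H) = -4 + H (b(H) = H - 4 = -4 + H)
t(L, f) = f**2 + 56*L (t(L, f) = 56*L + f**2 = f**2 + 56*L)
t(b(s), Z(p(0, Y(2, -2)), 13)) + 41756 = ((13**2)**2 + 56*(-4 + 42)) + 41756 = (169**2 + 56*38) + 41756 = (28561 + 2128) + 41756 = 30689 + 41756 = 72445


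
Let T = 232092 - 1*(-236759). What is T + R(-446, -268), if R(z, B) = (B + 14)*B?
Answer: 536923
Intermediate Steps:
R(z, B) = B*(14 + B) (R(z, B) = (14 + B)*B = B*(14 + B))
T = 468851 (T = 232092 + 236759 = 468851)
T + R(-446, -268) = 468851 - 268*(14 - 268) = 468851 - 268*(-254) = 468851 + 68072 = 536923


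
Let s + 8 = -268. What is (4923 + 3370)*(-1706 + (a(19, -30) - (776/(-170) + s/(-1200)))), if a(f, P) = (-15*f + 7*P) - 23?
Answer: -31293063283/1700 ≈ -1.8408e+7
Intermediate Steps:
s = -276 (s = -8 - 268 = -276)
a(f, P) = -23 - 15*f + 7*P
(4923 + 3370)*(-1706 + (a(19, -30) - (776/(-170) + s/(-1200)))) = (4923 + 3370)*(-1706 + ((-23 - 15*19 + 7*(-30)) - (776/(-170) - 276/(-1200)))) = 8293*(-1706 + ((-23 - 285 - 210) - (776*(-1/170) - 276*(-1/1200)))) = 8293*(-1706 + (-518 - (-388/85 + 23/100))) = 8293*(-1706 + (-518 - 1*(-7369/1700))) = 8293*(-1706 + (-518 + 7369/1700)) = 8293*(-1706 - 873231/1700) = 8293*(-3773431/1700) = -31293063283/1700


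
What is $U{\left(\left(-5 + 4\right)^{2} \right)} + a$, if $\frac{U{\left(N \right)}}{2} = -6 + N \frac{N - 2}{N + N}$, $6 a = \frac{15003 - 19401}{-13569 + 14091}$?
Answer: $- \frac{7519}{522} \approx -14.404$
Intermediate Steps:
$a = - \frac{733}{522}$ ($a = \frac{\left(15003 - 19401\right) \frac{1}{-13569 + 14091}}{6} = \frac{\left(-4398\right) \frac{1}{522}}{6} = \frac{1}{6} \left(- \frac{733}{87}\right) = - \frac{733}{522} \approx -1.4042$)
$U{\left(N \right)} = -14 + N$ ($U{\left(N \right)} = 2 \left(-6 + N \frac{N - 2}{N + N}\right) = 2 \left(-6 + N \frac{-2 + N}{2 N}\right) = 2 \left(-6 + \left(-1 + \frac{N}{2}\right)\right) = 2 \left(-7 + \frac{N}{2}\right) = -14 + N$)
$U{\left(\left(-5 + 4\right)^{2} \right)} + a = \left(-14 + \left(-5 + 4\right)^{2}\right) - \frac{733}{522} = \left(-14 + \left(-1\right)^{2}\right) - \frac{733}{522} = \left(-14 + 1\right) - \frac{733}{522} = -13 - \frac{733}{522} = - \frac{7519}{522}$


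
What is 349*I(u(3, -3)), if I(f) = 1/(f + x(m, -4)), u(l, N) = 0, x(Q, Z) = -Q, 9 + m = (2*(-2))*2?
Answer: 349/17 ≈ 20.529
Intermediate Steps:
m = -17 (m = -9 + (2*(-2))*2 = -9 - 4*2 = -9 - 8 = -17)
I(f) = 1/(17 + f) (I(f) = 1/(f - 1*(-17)) = 1/(f + 17) = 1/(17 + f))
349*I(u(3, -3)) = 349/(17 + 0) = 349/17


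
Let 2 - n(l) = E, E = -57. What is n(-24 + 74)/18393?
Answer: 59/18393 ≈ 0.0032077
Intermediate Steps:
n(l) = 59 (n(l) = 2 - 1*(-57) = 2 + 57 = 59)
n(-24 + 74)/18393 = 59/18393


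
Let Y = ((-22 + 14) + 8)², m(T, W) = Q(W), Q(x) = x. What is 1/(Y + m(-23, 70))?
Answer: 1/70 ≈ 0.014286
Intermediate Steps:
m(T, W) = W
Y = 0 (Y = (-8 + 8)² = 0² = 0)
1/(Y + m(-23, 70)) = 1/(0 + 70) = 1/70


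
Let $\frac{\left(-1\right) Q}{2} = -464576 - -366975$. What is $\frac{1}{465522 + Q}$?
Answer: $\frac{1}{660724} \approx 1.5135 \cdot 10^{-6}$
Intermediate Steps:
$Q = 195202$ ($Q = - 2 \left(-464576 - -366975\right) = - 2 \left(-464576 + 366975\right) = \left(-2\right) \left(-97601\right) = 195202$)
$\frac{1}{465522 + Q} = \frac{1}{465522 + 195202} = \frac{1}{660724}$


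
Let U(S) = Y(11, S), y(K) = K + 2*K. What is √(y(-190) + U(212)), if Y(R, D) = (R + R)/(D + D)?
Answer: I*√6403937/106 ≈ 23.874*I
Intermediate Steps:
y(K) = 3*K
Y(R, D) = R/D (Y(R, D) = (2*R)/((2*D)) = (2*R)*(1/(2*D)) = R/D)
U(S) = 11/S
√(y(-190) + U(212)) = √(3*(-190) + 11/212) = √(-570 + 11*(1/212)) = √(-570 + 11/212) = √(-120829/212) = I*√6403937/106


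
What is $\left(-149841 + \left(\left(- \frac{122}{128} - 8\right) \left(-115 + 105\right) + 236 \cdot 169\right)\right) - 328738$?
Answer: $- \frac{14035375}{32} \approx -4.3861 \cdot 10^{5}$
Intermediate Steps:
$\left(-149841 + \left(\left(- \frac{122}{128} - 8\right) \left(-115 + 105\right) + 236 \cdot 169\right)\right) - 328738 = \left(-149841 + \left(\left(\left(-122\right) \frac{1}{128} - 8\right) \left(-10\right) + 39884\right)\right) - 328738 = \left(-149841 + \left(\left(- \frac{61}{64} - 8\right) \left(-10\right) + 39884\right)\right) - 328738 = \left(-149841 + \left(\left(- \frac{573}{64}\right) \left(-10\right) + 39884\right)\right) - 328738 = \left(-149841 + \left(\frac{2865}{32} + 39884\right)\right) - 328738 = \left(-149841 + \frac{1279153}{32}\right) - 328738 = - \frac{3515759}{32} - 328738 = - \frac{14035375}{32}$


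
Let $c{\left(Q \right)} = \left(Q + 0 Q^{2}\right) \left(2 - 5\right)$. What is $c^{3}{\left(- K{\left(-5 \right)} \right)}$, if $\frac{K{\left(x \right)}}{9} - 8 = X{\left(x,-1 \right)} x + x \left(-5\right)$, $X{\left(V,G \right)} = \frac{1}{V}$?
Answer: $773620632$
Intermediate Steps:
$K{\left(x \right)} = 81 - 45 x$ ($K{\left(x \right)} = 72 + 9 \left(\frac{x}{x} + x \left(-5\right)\right) = 72 + 9 \left(1 - 5 x\right) = 72 - \left(-9 + 45 x\right) = 81 - 45 x$)
$c{\left(Q \right)} = - 3 Q$ ($c{\left(Q \right)} = \left(Q + 0\right) \left(-3\right) = Q \left(-3\right) = - 3 Q$)
$c^{3}{\left(- K{\left(-5 \right)} \right)} = \left(- 3 \left(- (81 - -225)\right)\right)^{3} = \left(- 3 \left(- (81 + 225)\right)\right)^{3} = \left(- 3 \left(\left(-1\right) 306\right)\right)^{3} = \left(\left(-3\right) \left(-306\right)\right)^{3} = 918^{3} = 773620632$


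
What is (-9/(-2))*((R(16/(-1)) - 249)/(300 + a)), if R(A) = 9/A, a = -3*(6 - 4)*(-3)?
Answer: -11979/3392 ≈ -3.5315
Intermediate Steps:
a = 18 (a = -3*2*(-3) = -6*(-3) = 18)
(-9/(-2))*((R(16/(-1)) - 249)/(300 + a)) = (-9/(-2))*((9/((16/(-1))) - 249)/(300 + 18)) = (-9*(-½))*((9/((16*(-1))) - 249)/318) = 9*((9/(-16) - 249)*(1/318))/2 = 9*((9*(-1/16) - 249)*(1/318))/2 = 9*((-9/16 - 249)*(1/318))/2 = 9*(-3993/16*1/318)/2 = (9/2)*(-1331/1696) = -11979/3392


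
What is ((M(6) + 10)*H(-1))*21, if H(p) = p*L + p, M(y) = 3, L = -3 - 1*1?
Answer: 819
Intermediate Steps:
L = -4 (L = -3 - 1 = -4)
H(p) = -3*p (H(p) = p*(-4) + p = -4*p + p = -3*p)
((M(6) + 10)*H(-1))*21 = ((3 + 10)*(-3*(-1)))*21 = (13*3)*21 = 39*21 = 819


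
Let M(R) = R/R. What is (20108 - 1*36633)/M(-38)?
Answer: -16525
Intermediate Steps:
M(R) = 1
(20108 - 1*36633)/M(-38) = (20108 - 1*36633)/1 = (20108 - 36633)*1 = -16525*1 = -16525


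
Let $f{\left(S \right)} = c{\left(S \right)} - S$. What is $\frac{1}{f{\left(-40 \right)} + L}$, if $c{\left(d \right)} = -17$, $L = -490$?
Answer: $- \frac{1}{467} \approx -0.0021413$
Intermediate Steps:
$f{\left(S \right)} = -17 - S$
$\frac{1}{f{\left(-40 \right)} + L} = \frac{1}{\left(-17 - -40\right) - 490} = \frac{1}{\left(-17 + 40\right) - 490} = \frac{1}{23 - 490} = \frac{1}{-467} = - \frac{1}{467}$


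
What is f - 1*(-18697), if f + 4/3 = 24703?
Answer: 130196/3 ≈ 43399.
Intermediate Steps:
f = 74105/3 (f = -4/3 + 24703 = 74105/3 ≈ 24702.)
f - 1*(-18697) = 74105/3 - 1*(-18697) = 74105/3 + 18697 = 130196/3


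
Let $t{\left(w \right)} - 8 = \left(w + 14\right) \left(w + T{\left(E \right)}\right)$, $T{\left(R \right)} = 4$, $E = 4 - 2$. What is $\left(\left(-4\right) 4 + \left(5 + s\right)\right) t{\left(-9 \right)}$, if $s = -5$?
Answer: $272$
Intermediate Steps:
$E = 2$ ($E = 4 - 2 = 2$)
$t{\left(w \right)} = 8 + \left(4 + w\right) \left(14 + w\right)$ ($t{\left(w \right)} = 8 + \left(w + 14\right) \left(w + 4\right) = 8 + \left(14 + w\right) \left(4 + w\right) = 8 + \left(4 + w\right) \left(14 + w\right)$)
$\left(\left(-4\right) 4 + \left(5 + s\right)\right) t{\left(-9 \right)} = \left(\left(-4\right) 4 + \left(5 - 5\right)\right) \left(64 + \left(-9\right)^{2} + 18 \left(-9\right)\right) = \left(-16 + 0\right) \left(64 + 81 - 162\right) = \left(-16\right) \left(-17\right) = 272$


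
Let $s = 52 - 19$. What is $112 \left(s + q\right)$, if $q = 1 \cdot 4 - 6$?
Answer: $3472$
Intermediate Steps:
$s = 33$
$q = -2$ ($q = 4 - 6 = -2$)
$112 \left(s + q\right) = 112 \left(33 - 2\right) = 112 \cdot 31 = 3472$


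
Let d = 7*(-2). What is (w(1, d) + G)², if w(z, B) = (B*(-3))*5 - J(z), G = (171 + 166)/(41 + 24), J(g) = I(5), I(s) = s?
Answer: 186650244/4225 ≈ 44178.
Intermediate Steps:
J(g) = 5
d = -14
G = 337/65 ≈ 5.1846
w(z, B) = -5 - 15*B (w(z, B) = (B*(-3))*5 - 1*5 = -3*B*5 - 5 = -15*B - 5 = -5 - 15*B)
(w(1, d) + G)² = ((-5 - 15*(-14)) + 337/65)² = ((-5 + 210) + 337/65)² = (205 + 337/65)² = (13662/65)² = 186650244/4225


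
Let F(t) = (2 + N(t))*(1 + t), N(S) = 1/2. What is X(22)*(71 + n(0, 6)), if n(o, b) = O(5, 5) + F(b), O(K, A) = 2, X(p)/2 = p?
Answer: 3982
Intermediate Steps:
N(S) = ½
X(p) = 2*p
F(t) = 5/2 + 5*t/2 (F(t) = (2 + ½)*(1 + t) = 5*(1 + t)/2 = 5/2 + 5*t/2)
n(o, b) = 9/2 + 5*b/2 (n(o, b) = 2 + (5/2 + 5*b/2) = 9/2 + 5*b/2)
X(22)*(71 + n(0, 6)) = (2*22)*(71 + (9/2 + (5/2)*6)) = 44*(71 + (9/2 + 15)) = 44*(71 + 39/2) = 44*(181/2) = 3982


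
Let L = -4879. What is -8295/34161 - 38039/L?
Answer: 419659658/55557173 ≈ 7.5536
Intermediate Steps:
-8295/34161 - 38039/L = -8295/34161 - 38039/(-4879) = -8295*1/34161 - 38039*(-1/4879) = -2765/11387 + 38039/4879 = 419659658/55557173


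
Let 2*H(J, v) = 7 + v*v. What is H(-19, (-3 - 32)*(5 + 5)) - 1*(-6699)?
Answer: 135905/2 ≈ 67953.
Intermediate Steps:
H(J, v) = 7/2 + v**2/2 (H(J, v) = (7 + v*v)/2 = (7 + v**2)/2 = 7/2 + v**2/2)
H(-19, (-3 - 32)*(5 + 5)) - 1*(-6699) = (7/2 + ((-3 - 32)*(5 + 5))**2/2) - 1*(-6699) = (7/2 + (-35*10)**2/2) + 6699 = (7/2 + (1/2)*(-350)**2) + 6699 = (7/2 + (1/2)*122500) + 6699 = (7/2 + 61250) + 6699 = 122507/2 + 6699 = 135905/2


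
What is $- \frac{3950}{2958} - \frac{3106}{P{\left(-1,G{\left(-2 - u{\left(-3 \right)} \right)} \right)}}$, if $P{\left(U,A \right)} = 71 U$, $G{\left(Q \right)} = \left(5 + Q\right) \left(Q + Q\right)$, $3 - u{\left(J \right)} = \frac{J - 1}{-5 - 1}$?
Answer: $\frac{4453549}{105009} \approx 42.411$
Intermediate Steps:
$u{\left(J \right)} = \frac{17}{6} + \frac{J}{6}$ ($u{\left(J \right)} = 3 - \frac{J - 1}{-5 - 1} = 3 - \frac{-1 + J}{-6} = 3 - \left(-1 + J\right) \left(- \frac{1}{6}\right) = 3 - \left(\frac{1}{6} - \frac{J}{6}\right) = 3 + \left(- \frac{1}{6} + \frac{J}{6}\right) = \frac{17}{6} + \frac{J}{6}$)
$G{\left(Q \right)} = 2 Q \left(5 + Q\right)$ ($G{\left(Q \right)} = \left(5 + Q\right) 2 Q = 2 Q \left(5 + Q\right)$)
$- \frac{3950}{2958} - \frac{3106}{P{\left(-1,G{\left(-2 - u{\left(-3 \right)} \right)} \right)}} = - \frac{3950}{2958} - \frac{3106}{71 \left(-1\right)} = \left(-3950\right) \frac{1}{2958} - \frac{3106}{-71} = - \frac{1975}{1479} - - \frac{3106}{71} = - \frac{1975}{1479} + \frac{3106}{71} = \frac{4453549}{105009}$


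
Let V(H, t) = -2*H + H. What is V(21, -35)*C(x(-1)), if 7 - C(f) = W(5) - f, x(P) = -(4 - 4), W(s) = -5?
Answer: -252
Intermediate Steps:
x(P) = 0 (x(P) = -1*0 = 0)
V(H, t) = -H
C(f) = 12 + f (C(f) = 7 - (-5 - f) = 7 + (5 + f) = 12 + f)
V(21, -35)*C(x(-1)) = (-1*21)*(12 + 0) = -21*12 = -252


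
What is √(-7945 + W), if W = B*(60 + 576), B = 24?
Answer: √7319 ≈ 85.551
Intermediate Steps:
W = 15264 (W = 24*(60 + 576) = 24*636 = 15264)
√(-7945 + W) = √(-7945 + 15264) = √7319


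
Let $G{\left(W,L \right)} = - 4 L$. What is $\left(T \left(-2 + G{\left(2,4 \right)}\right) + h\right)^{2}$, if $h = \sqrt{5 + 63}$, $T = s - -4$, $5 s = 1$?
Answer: $\frac{144584}{25} - \frac{1512 \sqrt{17}}{5} \approx 4536.5$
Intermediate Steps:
$s = \frac{1}{5}$ ($s = \frac{1}{5} \cdot 1 = \frac{1}{5} \approx 0.2$)
$T = \frac{21}{5}$ ($T = \frac{1}{5} - -4 = \frac{1}{5} + 4 = \frac{21}{5} \approx 4.2$)
$h = 2 \sqrt{17}$ ($h = \sqrt{68} = 2 \sqrt{17} \approx 8.2462$)
$\left(T \left(-2 + G{\left(2,4 \right)}\right) + h\right)^{2} = \left(\frac{21 \left(-2 - 16\right)}{5} + 2 \sqrt{17}\right)^{2} = \left(\frac{21}{5} \left(-18\right) + 2 \sqrt{17}\right)^{2} = \left(- \frac{378}{5} + 2 \sqrt{17}\right)^{2}$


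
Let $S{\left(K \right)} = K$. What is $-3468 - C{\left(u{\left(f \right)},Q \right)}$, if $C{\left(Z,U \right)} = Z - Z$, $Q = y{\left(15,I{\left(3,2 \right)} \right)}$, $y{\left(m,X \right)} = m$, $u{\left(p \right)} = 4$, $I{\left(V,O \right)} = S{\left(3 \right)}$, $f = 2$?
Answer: $-3468$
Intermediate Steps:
$I{\left(V,O \right)} = 3$
$Q = 15$
$C{\left(Z,U \right)} = 0$
$-3468 - C{\left(u{\left(f \right)},Q \right)} = -3468 - 0 = -3468 + 0 = -3468$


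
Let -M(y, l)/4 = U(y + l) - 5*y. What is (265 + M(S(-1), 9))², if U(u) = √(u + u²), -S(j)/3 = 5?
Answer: 1705 + 280*√30 ≈ 3238.6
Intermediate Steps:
S(j) = -15 (S(j) = -3*5 = -15)
M(y, l) = -4*√((l + y)*(1 + l + y)) + 20*y (M(y, l) = -4*(√((y + l)*(1 + (y + l))) - 5*y) = -4*(√((l + y)*(1 + (l + y))) - 5*y) = -4*(√((l + y)*(1 + l + y)) - 5*y) = -4*√((l + y)*(1 + l + y)) + 20*y)
(265 + M(S(-1), 9))² = (265 + (-4*√30 + 20*(-15)))² = (265 + (-4*√30 - 300))² = (265 + (-300 - 4*√30))² = (-35 - 4*√30)²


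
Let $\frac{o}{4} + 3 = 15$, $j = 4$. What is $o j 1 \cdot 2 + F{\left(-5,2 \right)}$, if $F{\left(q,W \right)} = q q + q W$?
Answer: $399$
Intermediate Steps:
$o = 48$ ($o = -12 + 4 \cdot 15 = -12 + 60 = 48$)
$F{\left(q,W \right)} = q^{2} + W q$
$o j 1 \cdot 2 + F{\left(-5,2 \right)} = 48 \cdot 4 \cdot 1 \cdot 2 - 5 \left(2 - 5\right) = 48 \cdot 4 \cdot 2 - -15 = 48 \cdot 8 + 15 = 384 + 15 = 399$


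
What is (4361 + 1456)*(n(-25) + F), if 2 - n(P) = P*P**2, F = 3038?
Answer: 108574305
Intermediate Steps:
n(P) = 2 - P**3 (n(P) = 2 - P*P**2 = 2 - P**3)
(4361 + 1456)*(n(-25) + F) = (4361 + 1456)*((2 - 1*(-25)**3) + 3038) = 5817*((2 - 1*(-15625)) + 3038) = 5817*((2 + 15625) + 3038) = 5817*(15627 + 3038) = 5817*18665 = 108574305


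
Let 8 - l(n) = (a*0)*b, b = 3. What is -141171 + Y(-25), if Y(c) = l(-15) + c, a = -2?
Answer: -141188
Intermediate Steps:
l(n) = 8 (l(n) = 8 - (-2*0)*3 = 8 - 0*3 = 8 - 1*0 = 8 + 0 = 8)
Y(c) = 8 + c
-141171 + Y(-25) = -141171 + (8 - 25) = -141171 - 17 = -141188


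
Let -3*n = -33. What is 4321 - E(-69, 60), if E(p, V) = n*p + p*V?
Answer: 9220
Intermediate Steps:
n = 11 (n = -1/3*(-33) = 11)
E(p, V) = 11*p + V*p (E(p, V) = 11*p + p*V = 11*p + V*p)
4321 - E(-69, 60) = 4321 - (-69)*(11 + 60) = 4321 - (-69)*71 = 4321 - 1*(-4899) = 4321 + 4899 = 9220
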